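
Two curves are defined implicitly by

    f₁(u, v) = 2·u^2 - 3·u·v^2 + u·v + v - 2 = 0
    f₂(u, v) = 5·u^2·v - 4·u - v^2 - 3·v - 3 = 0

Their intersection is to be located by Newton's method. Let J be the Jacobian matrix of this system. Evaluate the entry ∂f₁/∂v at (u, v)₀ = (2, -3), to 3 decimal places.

39.000

∂f₁/∂v = -6·u·v + u + 1.
At (2, -3) this is 39.000.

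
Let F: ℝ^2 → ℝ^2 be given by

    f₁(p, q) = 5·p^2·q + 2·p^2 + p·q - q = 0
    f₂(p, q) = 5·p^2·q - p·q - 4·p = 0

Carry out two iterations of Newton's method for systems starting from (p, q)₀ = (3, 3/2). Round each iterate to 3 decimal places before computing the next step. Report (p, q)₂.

At (3, 3/2): F = (88.500, 51.000).
Jacobian J = [[10·p·q + 4·p + q, 5·p^2 + p - 1], [10·p·q - q - 4, 5·p^2 - p]].
At the point, J = [[58.500, 47.000], [39.500, 42.000]] (det J = 600.500).
Solving J·Δ = −F gives Δ = (-2.198, 0.853).
Then the next iterate is (p, q)₁ = (0.802, 2.353).
Round to (0.802, 2.353) and repeat: F = (8.38781, 2.47219), J = [[24.43206, 3.01802], [12.51806, 2.41402]].
Δ = (-0.603, 2.104), so (p, q)₂ = (0.199, 4.457).

(0.199, 4.457)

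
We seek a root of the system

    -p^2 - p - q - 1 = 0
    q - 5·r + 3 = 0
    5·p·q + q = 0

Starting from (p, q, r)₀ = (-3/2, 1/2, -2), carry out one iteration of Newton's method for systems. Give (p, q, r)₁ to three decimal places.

At (-3/2, 1/2, -2): F = (-2.250, 13.500, -3.250).
Jacobian J = [[-2·p - 1, -1, 0], [0, 1, -5], [5·q, 5·p + 1, 0]].
At the point, J = [[2.000, -1.000, 0.000], [0.000, 1.000, -5.000], [2.500, -6.500, 0.000]] (det J = -52.500).
Solving J·Δ = −F gives Δ = (1.083, -0.083, 2.683).
Then the next iterate is (p, q, r)₁ = (-0.417, 0.417, 0.683).

(-0.417, 0.417, 0.683)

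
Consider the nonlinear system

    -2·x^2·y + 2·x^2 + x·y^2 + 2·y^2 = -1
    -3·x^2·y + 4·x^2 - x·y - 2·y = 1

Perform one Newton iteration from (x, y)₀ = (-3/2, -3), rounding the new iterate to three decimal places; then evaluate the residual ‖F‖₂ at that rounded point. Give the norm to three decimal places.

8.914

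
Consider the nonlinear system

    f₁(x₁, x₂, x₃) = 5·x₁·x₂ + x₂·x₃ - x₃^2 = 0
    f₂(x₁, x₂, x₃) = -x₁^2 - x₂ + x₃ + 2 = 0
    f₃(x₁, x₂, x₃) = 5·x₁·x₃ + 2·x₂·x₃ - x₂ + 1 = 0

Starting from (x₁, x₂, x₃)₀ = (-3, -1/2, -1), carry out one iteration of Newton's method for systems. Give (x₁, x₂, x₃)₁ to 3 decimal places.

(-1.808, -0.187, -0.337)

At (-3, -1/2, -1): F = (7.000, -7.500, 17.500).
Jacobian J = [[5·x₂, 5·x₁ + x₃, x₂ - 2·x₃], [-2·x₁, -1, 1], [5·x₃, 2·x₃ - 1, 5·x₁ + 2·x₂]].
At the point, J = [[-2.500, -16.000, 1.500], [6.000, -1.000, 1.000], [-5.000, -3.000, -16.000]] (det J = -1538.000).
Solving J·Δ = −F gives Δ = (1.192, 0.313, 0.663).
Then the next iterate is (x₁, x₂, x₃)₁ = (-1.808, -0.187, -0.337).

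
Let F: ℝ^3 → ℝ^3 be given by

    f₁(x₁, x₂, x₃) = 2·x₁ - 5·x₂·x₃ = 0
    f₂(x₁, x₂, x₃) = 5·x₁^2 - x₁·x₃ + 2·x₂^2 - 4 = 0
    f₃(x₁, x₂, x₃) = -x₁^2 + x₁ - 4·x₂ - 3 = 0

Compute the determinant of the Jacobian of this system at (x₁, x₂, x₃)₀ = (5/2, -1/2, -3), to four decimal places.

-170.0000

J = [[2, -5·x₃, -5·x₂], [10·x₁ - x₃, 4·x₂, -x₁], [-2·x₁ + 1, -4, 0]].
At the point, J = [[2.0000, 15.0000, 2.5000], [28.0000, -2.0000, -2.5000], [-4.0000, -4.0000, 0.0000]].
det J = -170.0000.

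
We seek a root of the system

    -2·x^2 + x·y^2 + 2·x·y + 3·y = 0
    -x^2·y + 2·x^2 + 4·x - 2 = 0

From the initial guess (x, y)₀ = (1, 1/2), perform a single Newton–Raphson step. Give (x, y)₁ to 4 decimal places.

At (1, 1/2): F = (0.7500, 3.5000).
Jacobian J = [[-4·x + y^2 + 2·y, 2·x·y + 2·x + 3], [-2·x·y + 4·x + 4, -x^2]].
At the point, J = [[-2.7500, 6.0000], [7.0000, -1.0000]] (det J = -39.2500).
Solving J·Δ = −F gives Δ = (-0.5541, -0.3790).
Then the next iterate is (x, y)₁ = (0.4459, 0.1210).

(0.4459, 0.1210)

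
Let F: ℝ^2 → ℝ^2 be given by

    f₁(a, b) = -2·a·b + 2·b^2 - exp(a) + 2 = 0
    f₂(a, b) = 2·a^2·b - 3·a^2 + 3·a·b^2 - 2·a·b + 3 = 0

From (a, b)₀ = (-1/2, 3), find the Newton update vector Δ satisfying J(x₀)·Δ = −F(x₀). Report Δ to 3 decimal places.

(-0.435, -1.944)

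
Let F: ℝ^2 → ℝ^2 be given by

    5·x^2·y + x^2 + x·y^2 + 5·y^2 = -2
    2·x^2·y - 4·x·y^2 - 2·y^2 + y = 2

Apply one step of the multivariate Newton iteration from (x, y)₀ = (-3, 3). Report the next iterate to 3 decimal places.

At (-3, 3): F = (164.000, 145.000).
Jacobian J = [[10·x·y + 2·x + y^2, 5·x^2 + 2·x·y + 10·y], [4·x·y - 4·y^2, 2·x^2 - 8·x·y - 4·y + 1]].
At the point, J = [[-87.000, 57.000], [-72.000, 79.000]] (det J = -2769.000).
Solving J·Δ = −F gives Δ = (1.694, -0.291).
Then the next iterate is (x, y)₁ = (-1.306, 2.709).

(-1.306, 2.709)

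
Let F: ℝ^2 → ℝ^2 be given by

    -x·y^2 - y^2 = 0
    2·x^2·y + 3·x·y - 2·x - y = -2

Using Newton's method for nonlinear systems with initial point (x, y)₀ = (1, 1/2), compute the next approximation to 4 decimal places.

(0.0000, 0.3750)

At (1, 1/2): F = (-0.5000, 2.0000).
Jacobian J = [[-y^2, -2·x·y - 2·y], [4·x·y + 3·y - 2, 2·x^2 + 3·x - 1]].
At the point, J = [[-0.2500, -2.0000], [1.5000, 4.0000]] (det J = 2.0000).
Solving J·Δ = −F gives Δ = (-1.0000, -0.1250).
Then the next iterate is (x, y)₁ = (0.0000, 0.3750).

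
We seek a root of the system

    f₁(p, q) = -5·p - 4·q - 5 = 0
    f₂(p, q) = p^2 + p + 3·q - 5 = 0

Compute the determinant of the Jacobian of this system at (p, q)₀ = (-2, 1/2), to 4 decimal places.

-27.0000

J = [[-5, -4], [2·p + 1, 3]].
At the point, J = [[-5.0000, -4.0000], [-3.0000, 3.0000]].
det J = -27.0000.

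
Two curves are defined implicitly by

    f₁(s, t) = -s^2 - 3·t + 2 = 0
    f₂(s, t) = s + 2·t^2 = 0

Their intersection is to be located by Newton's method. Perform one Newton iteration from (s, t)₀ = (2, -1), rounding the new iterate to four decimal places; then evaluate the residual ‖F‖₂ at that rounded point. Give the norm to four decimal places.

At (2, -1): F = (1.0000, 4.0000).
Jacobian J = [[-2·s, -3], [1, 4·t]].
At the point, J = [[-4.0000, -3.0000], [1.0000, -4.0000]] (det J = 19.0000).
Solving J·Δ = −F gives Δ = (-0.4211, 0.8947).
Then the next iterate is (s, t)₁ = (1.5789, -0.1053).
Re-evaluating at (1.5789, -0.1053): F = (-0.177025, 1.601076), so ‖F‖₂ = 1.6108.

1.6108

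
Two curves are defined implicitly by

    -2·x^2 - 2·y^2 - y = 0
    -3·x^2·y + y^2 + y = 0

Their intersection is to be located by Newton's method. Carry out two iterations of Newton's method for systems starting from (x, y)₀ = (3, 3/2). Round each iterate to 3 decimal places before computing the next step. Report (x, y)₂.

At (3, 3/2): F = (-24.000, -36.750).
Jacobian J = [[-4·x, -4·y - 1], [-6·x·y, -3·x^2 + 2·y + 1]].
At the point, J = [[-12.000, -7.000], [-27.000, -23.000]] (det J = 87.000).
Solving J·Δ = −F gives Δ = (-3.388, 2.379).
Then the next iterate is (x, y)₁ = (-0.388, 3.879).
Round to (-0.388, 3.879) and repeat: F = (-34.27337, 17.17376), J = [[1.552, -16.516], [9.03031, 8.30637]].
Δ = (0.006, -2.075), so (x, y)₂ = (-0.382, 1.804).

(-0.382, 1.804)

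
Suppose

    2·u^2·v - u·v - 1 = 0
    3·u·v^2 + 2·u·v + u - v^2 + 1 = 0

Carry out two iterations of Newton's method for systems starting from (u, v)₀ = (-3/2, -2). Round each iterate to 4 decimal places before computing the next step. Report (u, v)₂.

(-0.2316, -1.2016)

At (-3/2, -2): F = (-13.0000, -16.5000).
Jacobian J = [[4·u·v - v, 2·u^2 - u], [3·v^2 + 2·v + 1, 6·u·v + 2·u - 2·v]].
At the point, J = [[14.0000, 6.0000], [9.0000, 19.0000]] (det J = 212.0000).
Solving J·Δ = −F gives Δ = (0.6981, 0.5377).
Then the next iterate is (u, v)₁ = (-0.8019, -1.4623).
Round to (-0.8019, -1.4623) and repeat: F = (-4.053264, -4.739144), J = [[6.152773, 2.087987], [4.490364, 8.356510]].
Δ = (0.5703, 0.2607), so (u, v)₂ = (-0.2316, -1.2016).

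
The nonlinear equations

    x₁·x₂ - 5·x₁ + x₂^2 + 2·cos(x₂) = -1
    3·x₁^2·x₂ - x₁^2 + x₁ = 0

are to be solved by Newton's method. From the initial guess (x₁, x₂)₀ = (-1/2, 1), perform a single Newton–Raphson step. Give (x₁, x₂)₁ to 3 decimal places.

At (-1/2, 1): F = (5.08060, 0.000).
Jacobian J = [[x₂ - 5, x₁ + 2·x₂ - 2·sin(x₂)], [6·x₁·x₂ - 2·x₁ + 1, 3·x₁^2]].
At the point, J = [[-4.000, -0.18294], [-1.000, 0.750]] (det J = -3.18294).
Solving J·Δ = −F gives Δ = (1.197, 1.596).
Then the next iterate is (x₁, x₂)₁ = (0.697, 2.596).

(0.697, 2.596)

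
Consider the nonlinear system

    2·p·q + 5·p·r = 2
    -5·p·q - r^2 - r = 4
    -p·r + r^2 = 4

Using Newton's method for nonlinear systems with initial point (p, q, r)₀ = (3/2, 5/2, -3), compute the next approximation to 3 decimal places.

At (3/2, 5/2, -3): F = (-17.000, -28.750, 9.500).
Jacobian J = [[2·q + 5·r, 2·p, 5·p], [-5·q, -5·p, -2·r - 1], [-r, 0, -p + 2·r]].
At the point, J = [[-10.000, 3.000, 7.500], [-12.500, -7.500, 5.000], [3.000, 0.000, -7.500]] (det J = -630.000).
Solving J·Δ = −F gives Δ = (-1.470, -0.931, 0.679).
Then the next iterate is (p, q, r)₁ = (0.030, 1.569, -2.321).

(0.030, 1.569, -2.321)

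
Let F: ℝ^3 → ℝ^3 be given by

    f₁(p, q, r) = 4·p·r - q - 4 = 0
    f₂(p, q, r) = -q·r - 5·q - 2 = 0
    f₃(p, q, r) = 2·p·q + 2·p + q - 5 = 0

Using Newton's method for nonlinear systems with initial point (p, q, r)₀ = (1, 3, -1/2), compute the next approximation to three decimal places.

At (1, 3, -1/2): F = (-9.000, -15.500, 6.000).
Jacobian J = [[4·r, -1, 4·p], [0, -r - 5, -q], [2·q + 2, 2·p + 1, 0]].
At the point, J = [[-2.000, -1.000, 4.000], [0.000, -4.500, -3.000], [8.000, 3.000, 0.000]] (det J = 150.000).
Solving J·Δ = −F gives Δ = (0.940, -4.507, 1.593).
Then the next iterate is (p, q, r)₁ = (1.940, -1.507, 1.093).

(1.940, -1.507, 1.093)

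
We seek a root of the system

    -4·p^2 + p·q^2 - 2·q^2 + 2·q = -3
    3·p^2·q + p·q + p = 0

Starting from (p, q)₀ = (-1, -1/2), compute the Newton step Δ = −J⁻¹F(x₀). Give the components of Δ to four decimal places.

At (-1, -1/2): F = (-2.7500, -2.0000).
Jacobian J = [[-8·p + q^2, 2·p·q - 4·q + 2], [6·p·q + q + 1, 3·p^2 + p]].
At the point, J = [[8.2500, 5.0000], [3.5000, 2.0000]] (det J = -1.0000).
Solving J·Δ = −F gives Δ = (4.5000, -6.8750).

(4.5000, -6.8750)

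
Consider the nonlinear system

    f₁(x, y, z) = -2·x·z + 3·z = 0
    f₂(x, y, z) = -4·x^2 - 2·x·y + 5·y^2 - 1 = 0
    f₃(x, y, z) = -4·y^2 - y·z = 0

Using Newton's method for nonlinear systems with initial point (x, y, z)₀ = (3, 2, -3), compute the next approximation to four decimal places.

At (3, 2, -3): F = (9.0000, -29.0000, -10.0000).
Jacobian J = [[-2·z, 0, -2·x + 3], [-8·x - 2·y, -2·x + 10·y, 0], [0, -8·y - z, -y]].
At the point, J = [[6.0000, 0.0000, -3.0000], [-28.0000, 14.0000, 0.0000], [0.0000, -13.0000, -2.0000]] (det J = -1260.0000).
Solving J·Δ = −F gives Δ = (-1.4310, -0.7905, 0.1381).
Then the next iterate is (x, y, z)₁ = (1.5690, 1.2095, -2.8619).

(1.5690, 1.2095, -2.8619)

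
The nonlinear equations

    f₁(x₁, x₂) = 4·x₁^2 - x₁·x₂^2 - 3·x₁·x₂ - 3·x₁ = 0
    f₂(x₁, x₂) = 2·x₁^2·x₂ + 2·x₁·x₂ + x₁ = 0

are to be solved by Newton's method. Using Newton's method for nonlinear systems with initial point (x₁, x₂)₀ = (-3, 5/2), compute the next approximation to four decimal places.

(-7.4483, -8.6466)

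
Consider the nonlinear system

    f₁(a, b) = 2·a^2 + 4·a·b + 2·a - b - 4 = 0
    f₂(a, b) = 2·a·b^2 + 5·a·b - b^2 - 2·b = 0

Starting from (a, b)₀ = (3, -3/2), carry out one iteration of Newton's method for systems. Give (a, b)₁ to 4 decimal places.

(-1.9265, 1.7647)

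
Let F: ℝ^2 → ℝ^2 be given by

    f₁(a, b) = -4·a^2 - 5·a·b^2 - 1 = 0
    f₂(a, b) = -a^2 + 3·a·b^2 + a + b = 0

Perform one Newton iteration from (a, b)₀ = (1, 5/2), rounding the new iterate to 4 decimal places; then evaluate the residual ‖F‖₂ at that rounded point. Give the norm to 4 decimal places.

12.7764

At (1, 5/2): F = (-36.2500, 21.2500).
Jacobian J = [[-8·a - 5·b^2, -10·a·b], [-2·a + 3·b^2 + 1, 6·a·b + 1]].
At the point, J = [[-39.2500, -25.0000], [17.7500, 16.0000]] (det J = -184.2500).
Solving J·Δ = −F gives Δ = (-0.2646, -1.0346).
Then the next iterate is (a, b)₁ = (0.7354, 1.4654).
Re-evaluating at (0.7354, 1.4654): F = (-11.059232, 6.397574), so ‖F‖₂ = 12.7764.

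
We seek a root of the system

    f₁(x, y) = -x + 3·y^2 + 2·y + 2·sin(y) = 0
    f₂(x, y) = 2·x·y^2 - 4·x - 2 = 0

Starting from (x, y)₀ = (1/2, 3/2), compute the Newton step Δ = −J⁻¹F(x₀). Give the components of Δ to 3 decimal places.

At (1/2, 3/2): F = (11.24499, -1.750).
Jacobian J = [[-1, 6·y + 2·cos(y) + 2], [2·y^2 - 4, 4·x·y]].
At the point, J = [[-1.000, 11.14147], [0.500, 3.000]] (det J = -8.57074).
Solving J·Δ = −F gives Δ = (6.211, -0.452).

(6.211, -0.452)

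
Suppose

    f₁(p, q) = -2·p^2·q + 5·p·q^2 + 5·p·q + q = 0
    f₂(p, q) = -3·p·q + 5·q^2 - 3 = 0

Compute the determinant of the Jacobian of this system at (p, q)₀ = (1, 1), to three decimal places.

84.000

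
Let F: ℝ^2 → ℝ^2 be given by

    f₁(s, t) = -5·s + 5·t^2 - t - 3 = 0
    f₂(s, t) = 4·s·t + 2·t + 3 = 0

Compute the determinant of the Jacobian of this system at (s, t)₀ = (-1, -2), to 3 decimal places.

-158.000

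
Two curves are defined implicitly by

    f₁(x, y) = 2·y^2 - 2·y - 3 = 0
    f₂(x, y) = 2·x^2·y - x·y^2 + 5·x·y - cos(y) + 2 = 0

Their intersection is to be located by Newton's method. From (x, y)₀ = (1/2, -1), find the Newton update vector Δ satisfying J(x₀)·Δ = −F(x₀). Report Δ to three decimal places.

(-0.189, 0.167)

At (1/2, -1): F = (1.000, -2.04030).
Jacobian J = [[0, 4·y - 2], [4·x·y - y^2 + 5·y, 2·x^2 - 2·x·y + 5·x + sin(y)]].
At the point, J = [[0.000, -6.000], [-8.000, 3.15853]] (det J = -48.000).
Solving J·Δ = −F gives Δ = (-0.189, 0.167).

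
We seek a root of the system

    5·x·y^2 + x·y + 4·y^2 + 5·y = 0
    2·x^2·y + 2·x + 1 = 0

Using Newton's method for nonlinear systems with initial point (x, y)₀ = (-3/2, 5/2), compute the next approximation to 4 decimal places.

(0.8382, 7.1992)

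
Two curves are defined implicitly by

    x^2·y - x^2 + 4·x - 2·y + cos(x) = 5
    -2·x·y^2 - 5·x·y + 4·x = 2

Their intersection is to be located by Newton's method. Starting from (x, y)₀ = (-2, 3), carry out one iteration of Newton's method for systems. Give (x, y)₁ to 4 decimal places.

At (-2, 3): F = (-11.416147, 56.0000).
Jacobian J = [[2·x·y - 2·x - sin(x) + 4, x^2 - 2], [-2·y^2 - 5·y + 4, -4·x·y - 5·x]].
At the point, J = [[-3.090703, 2.0000], [-29.0000, 34.0000]] (det J = -47.083887).
Solving J·Δ = −F gives Δ = (-10.6225, -10.7074).
Then the next iterate is (x, y)₁ = (-12.6225, -7.7074).

(-12.6225, -7.7074)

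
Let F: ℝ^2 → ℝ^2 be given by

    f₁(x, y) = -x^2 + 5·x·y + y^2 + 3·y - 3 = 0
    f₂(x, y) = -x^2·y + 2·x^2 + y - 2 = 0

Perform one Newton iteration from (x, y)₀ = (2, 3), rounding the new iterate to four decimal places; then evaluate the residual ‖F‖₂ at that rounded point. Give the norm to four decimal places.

At (2, 3): F = (41.0000, -3.0000).
Jacobian J = [[-2·x + 5·y, 5·x + 2·y + 3], [-2·x·y + 4·x, -x^2 + 1]].
At the point, J = [[11.0000, 19.0000], [-4.0000, -3.0000]] (det J = 43.0000).
Solving J·Δ = −F gives Δ = (1.5349, -3.0465).
Then the next iterate is (x, y)₁ = (3.5349, -0.0465).
Re-evaluating at (3.5349, -0.0465): F = (-16.454720, 23.525578), so ‖F‖₂ = 28.7091.

28.7091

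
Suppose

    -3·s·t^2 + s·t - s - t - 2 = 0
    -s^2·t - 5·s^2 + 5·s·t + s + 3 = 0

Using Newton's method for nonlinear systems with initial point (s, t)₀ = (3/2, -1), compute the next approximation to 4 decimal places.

(0.9483, -0.3956)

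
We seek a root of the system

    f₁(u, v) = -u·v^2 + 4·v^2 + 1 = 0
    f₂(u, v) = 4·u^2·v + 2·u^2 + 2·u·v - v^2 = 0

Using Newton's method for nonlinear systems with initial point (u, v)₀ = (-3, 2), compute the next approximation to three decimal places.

(-2.100, 1.093)

At (-3, 2): F = (29.000, 74.000).
Jacobian J = [[-v^2, -2·u·v + 8·v], [8·u·v + 4·u + 2·v, 4·u^2 + 2·u - 2·v]].
At the point, J = [[-4.000, 28.000], [-56.000, 26.000]] (det J = 1464.000).
Solving J·Δ = −F gives Δ = (0.900, -0.907).
Then the next iterate is (u, v)₁ = (-2.100, 1.093).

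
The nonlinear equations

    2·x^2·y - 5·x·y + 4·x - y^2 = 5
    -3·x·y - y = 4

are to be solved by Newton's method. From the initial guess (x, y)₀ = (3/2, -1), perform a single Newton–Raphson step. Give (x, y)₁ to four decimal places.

(0.3889, -1.3333)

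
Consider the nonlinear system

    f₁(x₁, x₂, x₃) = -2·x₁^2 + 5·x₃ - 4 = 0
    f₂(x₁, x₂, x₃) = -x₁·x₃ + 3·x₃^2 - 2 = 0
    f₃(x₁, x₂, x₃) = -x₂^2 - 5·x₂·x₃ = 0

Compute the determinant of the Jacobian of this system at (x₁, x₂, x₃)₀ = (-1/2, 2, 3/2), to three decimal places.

J = [[-4·x₁, 0, 5], [-x₃, 0, -x₁ + 6·x₃], [0, -2·x₂ - 5·x₃, -5·x₂]].
At the point, J = [[2.000, 0.000, 5.000], [-1.500, 0.000, 9.500], [0.000, -11.500, -10.000]].
det J = 304.750.

304.750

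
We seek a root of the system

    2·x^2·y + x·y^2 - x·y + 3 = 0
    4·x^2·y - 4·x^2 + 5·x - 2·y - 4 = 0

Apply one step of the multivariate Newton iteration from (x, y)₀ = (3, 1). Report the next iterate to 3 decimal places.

(1.267, 0.990)

At (3, 1): F = (21.000, 9.000).
Jacobian J = [[4·x·y + y^2 - y, 2·x^2 + 2·x·y - x], [8·x·y - 8·x + 5, 4·x^2 - 2]].
At the point, J = [[12.000, 21.000], [5.000, 34.000]] (det J = 303.000).
Solving J·Δ = −F gives Δ = (-1.733, -0.010).
Then the next iterate is (x, y)₁ = (1.267, 0.990).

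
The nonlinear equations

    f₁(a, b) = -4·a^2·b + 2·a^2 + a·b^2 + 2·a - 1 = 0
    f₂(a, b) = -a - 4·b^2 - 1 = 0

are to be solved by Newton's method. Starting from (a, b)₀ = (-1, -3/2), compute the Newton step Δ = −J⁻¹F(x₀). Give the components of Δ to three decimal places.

(0.169, 0.764)

At (-1, -3/2): F = (2.750, -9.000).
Jacobian J = [[-8·a·b + 4·a + b^2 + 2, -4·a^2 + 2·a·b], [-1, -8·b]].
At the point, J = [[-11.750, -1.000], [-1.000, 12.000]] (det J = -142.000).
Solving J·Δ = −F gives Δ = (0.169, 0.764).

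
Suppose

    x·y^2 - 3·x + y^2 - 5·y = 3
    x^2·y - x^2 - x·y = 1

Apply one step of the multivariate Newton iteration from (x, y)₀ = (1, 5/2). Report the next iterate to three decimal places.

(5.000, 1.100)

At (1, 5/2): F = (-6.000, -2.000).
Jacobian J = [[y^2 - 3, 2·x·y + 2·y - 5], [2·x·y - 2·x - y, x^2 - x]].
At the point, J = [[3.250, 5.000], [0.500, 0.000]] (det J = -2.500).
Solving J·Δ = −F gives Δ = (4.000, -1.400).
Then the next iterate is (x, y)₁ = (5.000, 1.100).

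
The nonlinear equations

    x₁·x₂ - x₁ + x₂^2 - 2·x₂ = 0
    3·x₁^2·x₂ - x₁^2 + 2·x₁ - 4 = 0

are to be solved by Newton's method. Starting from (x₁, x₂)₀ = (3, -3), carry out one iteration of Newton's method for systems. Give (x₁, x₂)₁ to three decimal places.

At (3, -3): F = (3.000, -88.000).
Jacobian J = [[x₂ - 1, x₁ + 2·x₂ - 2], [6·x₁·x₂ - 2·x₁ + 2, 3·x₁^2]].
At the point, J = [[-4.000, -5.000], [-58.000, 27.000]] (det J = -398.000).
Solving J·Δ = −F gives Δ = (-0.902, 1.322).
Then the next iterate is (x₁, x₂)₁ = (2.098, -1.678).

(2.098, -1.678)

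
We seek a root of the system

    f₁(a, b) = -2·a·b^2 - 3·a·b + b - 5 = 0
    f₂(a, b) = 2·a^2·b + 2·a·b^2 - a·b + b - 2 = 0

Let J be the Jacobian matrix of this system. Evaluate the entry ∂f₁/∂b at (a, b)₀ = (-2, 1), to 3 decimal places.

15.000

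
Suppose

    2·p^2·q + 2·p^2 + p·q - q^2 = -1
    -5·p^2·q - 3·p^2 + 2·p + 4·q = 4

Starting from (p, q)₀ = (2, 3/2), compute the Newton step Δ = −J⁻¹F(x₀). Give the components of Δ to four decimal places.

At (2, 3/2): F = (21.7500, -36.0000).
Jacobian J = [[4·p·q + 4·p + q, 2·p^2 + p - 2·q], [-10·p·q - 6·p + 2, -5·p^2 + 4]].
At the point, J = [[21.5000, 7.0000], [-40.0000, -16.0000]] (det J = -64.0000).
Solving J·Δ = −F gives Δ = (-1.5000, 1.5000).

(-1.5000, 1.5000)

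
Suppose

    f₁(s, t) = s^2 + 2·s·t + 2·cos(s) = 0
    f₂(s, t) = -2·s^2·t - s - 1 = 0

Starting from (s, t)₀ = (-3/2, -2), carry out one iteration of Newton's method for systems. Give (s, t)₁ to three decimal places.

At (-3/2, -2): F = (8.39147, 9.500).
Jacobian J = [[2·s + 2·t - 2·sin(s), 2·s], [-4·s·t - 1, -2·s^2]].
At the point, J = [[-5.00501, -3.000], [-13.000, -4.500]] (det J = -16.47745).
Solving J·Δ = −F gives Δ = (-0.562, 3.735).
Then the next iterate is (s, t)₁ = (-2.062, 1.735).

(-2.062, 1.735)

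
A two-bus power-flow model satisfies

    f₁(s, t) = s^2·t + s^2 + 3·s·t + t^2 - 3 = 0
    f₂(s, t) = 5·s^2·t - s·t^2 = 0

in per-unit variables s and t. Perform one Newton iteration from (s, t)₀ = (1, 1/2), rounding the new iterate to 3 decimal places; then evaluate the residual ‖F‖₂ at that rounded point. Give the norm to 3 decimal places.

9.755

At (1, 1/2): F = (0.250, 2.250).
Jacobian J = [[2·s·t + 2·s + 3·t, s^2 + 3·s + 2·t], [10·s·t - t^2, 5·s^2 - 2·s·t]].
At the point, J = [[4.500, 5.000], [4.750, 4.000]] (det J = -5.750).
Solving J·Δ = −F gives Δ = (-1.783, 1.554).
Then the next iterate is (s, t)₁ = (-0.783, 2.054).
Re-evaluating at (-0.783, 2.054): F = (-1.73356, 9.59984), so ‖F‖₂ = 9.755.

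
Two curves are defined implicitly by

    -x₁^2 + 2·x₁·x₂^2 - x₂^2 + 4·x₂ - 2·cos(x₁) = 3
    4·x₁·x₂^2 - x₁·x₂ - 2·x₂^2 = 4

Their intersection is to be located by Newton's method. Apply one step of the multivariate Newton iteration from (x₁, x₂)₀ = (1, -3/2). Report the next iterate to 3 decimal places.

(2.504, 1.041)

At (1, -3/2): F = (-8.83060, 2.000).
Jacobian J = [[-2·x₁ + 2·x₂^2 + 2·sin(x₁), 4·x₁·x₂ - 2·x₂ + 4], [4·x₂^2 - x₂, 8·x₁·x₂ - x₁ - 4·x₂]].
At the point, J = [[4.18294, 1.000], [10.500, -7.000]] (det J = -39.78059).
Solving J·Δ = −F gives Δ = (1.504, 2.541).
Then the next iterate is (x₁, x₂)₁ = (2.504, 1.041).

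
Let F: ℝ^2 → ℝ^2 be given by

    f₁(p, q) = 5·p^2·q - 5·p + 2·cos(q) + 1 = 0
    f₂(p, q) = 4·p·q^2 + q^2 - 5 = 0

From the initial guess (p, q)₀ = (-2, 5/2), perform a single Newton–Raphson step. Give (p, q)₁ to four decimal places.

At (-2, 5/2): F = (59.397713, -48.7500).
Jacobian J = [[10·p·q - 5, 5·p^2 - 2·sin(q)], [4·q^2, 8·p·q + 2·q]].
At the point, J = [[-55.0000, 18.803056], [25.0000, -35.0000]] (det J = 1454.923607).
Solving J·Δ = −F gives Δ = (0.7989, -0.8222).
Then the next iterate is (p, q)₁ = (-1.2011, 1.6778).

(-1.2011, 1.6778)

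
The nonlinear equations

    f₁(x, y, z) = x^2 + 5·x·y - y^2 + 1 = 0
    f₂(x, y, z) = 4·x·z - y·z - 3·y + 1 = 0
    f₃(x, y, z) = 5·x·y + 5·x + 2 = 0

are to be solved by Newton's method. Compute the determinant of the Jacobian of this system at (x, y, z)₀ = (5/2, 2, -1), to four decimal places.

-480.0000

J = [[2·x + 5·y, 5·x - 2·y, 0], [4·z, -z - 3, 4·x - y], [5·y + 5, 5·x, 0]].
At the point, J = [[15.0000, 8.5000, 0.0000], [-4.0000, -2.0000, 8.0000], [15.0000, 12.5000, 0.0000]].
det J = -480.0000.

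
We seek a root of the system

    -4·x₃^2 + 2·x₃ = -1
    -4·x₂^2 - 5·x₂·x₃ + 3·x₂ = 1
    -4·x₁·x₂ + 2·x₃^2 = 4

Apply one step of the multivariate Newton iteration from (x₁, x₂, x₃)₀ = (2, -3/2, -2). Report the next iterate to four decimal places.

(1.8919, -0.6367, -0.9444)

At (2, -3/2, -2): F = (-19.0000, -29.5000, 16.0000).
Jacobian J = [[0, 0, -8·x₃ + 2], [0, -8·x₂ - 5·x₃ + 3, -5·x₂], [-4·x₂, -4·x₁, 4·x₃]].
At the point, J = [[0.0000, 0.0000, 18.0000], [0.0000, 25.0000, 7.5000], [6.0000, -8.0000, -8.0000]] (det J = -2700.0000).
Solving J·Δ = −F gives Δ = (-0.1081, 0.8633, 1.0556).
Then the next iterate is (x₁, x₂, x₃)₁ = (1.8919, -0.6367, -0.9444).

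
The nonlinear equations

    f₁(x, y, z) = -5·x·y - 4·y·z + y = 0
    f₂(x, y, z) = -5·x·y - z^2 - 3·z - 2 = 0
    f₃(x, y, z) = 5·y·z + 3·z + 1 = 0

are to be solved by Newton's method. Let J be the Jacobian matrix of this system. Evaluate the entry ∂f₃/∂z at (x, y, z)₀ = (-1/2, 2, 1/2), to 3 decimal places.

13.000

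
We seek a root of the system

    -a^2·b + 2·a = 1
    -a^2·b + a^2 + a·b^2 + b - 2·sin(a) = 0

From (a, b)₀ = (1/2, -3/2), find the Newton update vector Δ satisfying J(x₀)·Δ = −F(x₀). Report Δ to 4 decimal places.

(-0.2443, -1.9208)

At (1/2, -3/2): F = (0.3750, -0.708851).
Jacobian J = [[-2·a·b + 2, -a^2], [-2·a·b + 2·a + b^2 - 2·cos(a), -a^2 + 2·a·b + 1]].
At the point, J = [[3.5000, -0.2500], [2.994835, -0.7500]] (det J = -1.876291).
Solving J·Δ = −F gives Δ = (-0.2443, -1.9208).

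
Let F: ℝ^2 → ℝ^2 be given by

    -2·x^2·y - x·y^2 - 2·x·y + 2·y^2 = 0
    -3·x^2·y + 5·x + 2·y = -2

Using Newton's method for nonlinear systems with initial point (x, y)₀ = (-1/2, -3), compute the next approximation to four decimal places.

(-1.0108, -1.2347)

At (-1/2, -3): F = (21.0000, -4.2500).
Jacobian J = [[-4·x·y - y^2 - 2·y, -2·x^2 - 2·x·y - 2·x + 4·y], [-6·x·y + 5, -3·x^2 + 2]].
At the point, J = [[-9.0000, -14.5000], [-4.0000, 1.2500]] (det J = -69.2500).
Solving J·Δ = −F gives Δ = (-0.5108, 1.7653).
Then the next iterate is (x, y)₁ = (-1.0108, -1.2347).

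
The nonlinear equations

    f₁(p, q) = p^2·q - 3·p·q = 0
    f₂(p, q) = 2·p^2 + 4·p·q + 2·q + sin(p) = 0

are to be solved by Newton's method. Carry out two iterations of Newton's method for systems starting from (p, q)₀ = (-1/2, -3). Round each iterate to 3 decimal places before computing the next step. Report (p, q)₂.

(-0.482, 0.000)

At (-1/2, -3): F = (-5.250, 0.02057).
Jacobian J = [[2·p·q - 3·q, p^2 - 3·p], [4·p + 4·q + cos(p), 4·p + 2]].
At the point, J = [[12.000, 1.750], [-13.12242, 0.000]] (det J = 22.96423).
Solving J·Δ = −F gives Δ = (0.002, 2.989).
Then the next iterate is (p, q)₁ = (-0.498, -0.011).
Round to (-0.498, -0.011) and repeat: F = (-0.01916, 0.01825), J = [[0.04396, 1.74200], [-1.15746, 0.008]].
Δ = (0.016, 0.011), so (p, q)₂ = (-0.482, 0.000).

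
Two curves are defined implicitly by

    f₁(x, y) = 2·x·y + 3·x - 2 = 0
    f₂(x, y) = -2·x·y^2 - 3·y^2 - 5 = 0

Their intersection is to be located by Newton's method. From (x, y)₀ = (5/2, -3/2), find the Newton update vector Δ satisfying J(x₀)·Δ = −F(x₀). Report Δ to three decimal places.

At (5/2, -3/2): F = (-2.000, -23.000).
Jacobian J = [[2·y + 3, 2·x], [-2·y^2, -4·x·y - 6·y]].
At the point, J = [[0.000, 5.000], [-4.500, 24.000]] (det J = 22.500).
Solving J·Δ = −F gives Δ = (-2.978, 0.400).

(-2.978, 0.400)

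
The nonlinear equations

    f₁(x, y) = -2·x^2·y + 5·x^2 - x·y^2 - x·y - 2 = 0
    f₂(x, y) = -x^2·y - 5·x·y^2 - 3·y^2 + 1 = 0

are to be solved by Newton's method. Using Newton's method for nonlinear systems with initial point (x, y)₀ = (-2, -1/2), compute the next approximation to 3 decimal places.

At (-2, -1/2): F = (21.500, 4.750).
Jacobian J = [[-4·x·y + 10·x - y^2 - y, -2·x^2 - 2·x·y - x], [-2·x·y - 5·y^2, -x^2 - 10·x·y - 6·y]].
At the point, J = [[-23.750, -8.000], [-3.250, -11.000]] (det J = 235.250).
Solving J·Δ = −F gives Δ = (0.844, 0.183).
Then the next iterate is (x, y)₁ = (-1.156, -0.317).

(-1.156, -0.317)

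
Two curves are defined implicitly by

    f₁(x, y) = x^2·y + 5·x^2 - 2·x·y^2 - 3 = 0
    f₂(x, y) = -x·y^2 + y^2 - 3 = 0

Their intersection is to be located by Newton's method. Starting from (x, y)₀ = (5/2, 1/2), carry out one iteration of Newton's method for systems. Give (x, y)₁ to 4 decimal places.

At (5/2, 1/2): F = (30.1250, -3.3750).
Jacobian J = [[2·x·y + 10·x - 2·y^2, x^2 - 4·x·y], [-y^2, -2·x·y + 2·y]].
At the point, J = [[27.0000, 1.2500], [-0.2500, -1.5000]] (det J = -40.1875).
Solving J·Δ = −F gives Δ = (-1.0194, -2.0801).
Then the next iterate is (x, y)₁ = (1.4806, -1.5801).

(1.4806, -1.5801)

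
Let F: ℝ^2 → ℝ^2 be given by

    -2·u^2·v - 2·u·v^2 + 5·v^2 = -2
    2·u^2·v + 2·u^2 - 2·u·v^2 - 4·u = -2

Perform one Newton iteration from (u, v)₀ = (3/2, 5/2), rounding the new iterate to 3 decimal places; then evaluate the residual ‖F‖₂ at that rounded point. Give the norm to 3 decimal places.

1.580

At (3/2, 5/2): F = (3.250, -7.000).
Jacobian J = [[-4·u·v - 2·v^2, -2·u^2 - 4·u·v + 10·v], [4·u·v + 4·u - 2·v^2 - 4, 2·u^2 - 4·u·v]].
At the point, J = [[-27.500, 5.500], [4.500, -10.500]] (det J = 264.000).
Solving J·Δ = −F gives Δ = (-0.017, -0.674).
Then the next iterate is (u, v)₁ = (1.483, 1.826).
Re-evaluating at (1.483, 1.826): F = (0.75011, -1.39108), so ‖F‖₂ = 1.580.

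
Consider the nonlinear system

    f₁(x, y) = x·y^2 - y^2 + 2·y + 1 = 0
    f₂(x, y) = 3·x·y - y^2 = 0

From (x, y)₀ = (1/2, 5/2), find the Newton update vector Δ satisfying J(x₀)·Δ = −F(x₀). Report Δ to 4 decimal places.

At (1/2, 5/2): F = (2.8750, -2.5000).
Jacobian J = [[y^2, 2·x·y - 2·y + 2], [3·y, 3·x - 2·y]].
At the point, J = [[6.2500, -0.5000], [7.5000, -3.5000]] (det J = -18.1250).
Solving J·Δ = −F gives Δ = (-0.6241, -2.0517).

(-0.6241, -2.0517)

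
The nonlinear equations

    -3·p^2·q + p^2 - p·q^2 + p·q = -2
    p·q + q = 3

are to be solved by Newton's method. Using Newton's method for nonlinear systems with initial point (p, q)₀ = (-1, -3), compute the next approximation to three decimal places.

At (-1, -3): F = (24.000, -3.000).
Jacobian J = [[-6·p·q + 2·p - q^2 + q, -3·p^2 - 2·p·q + p], [q, p + 1]].
At the point, J = [[-32.000, -10.000], [-3.000, 0.000]] (det J = -30.000).
Solving J·Δ = −F gives Δ = (-1.000, 5.600).
Then the next iterate is (p, q)₁ = (-2.000, 2.600).

(-2.000, 2.600)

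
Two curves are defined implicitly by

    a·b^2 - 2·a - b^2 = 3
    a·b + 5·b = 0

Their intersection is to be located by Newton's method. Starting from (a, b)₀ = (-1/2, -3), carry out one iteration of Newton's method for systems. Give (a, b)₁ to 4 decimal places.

(-1.3846, -0.5897)

At (-1/2, -3): F = (-15.5000, -13.5000).
Jacobian J = [[b^2 - 2, 2·a·b - 2·b], [b, a + 5]].
At the point, J = [[7.0000, 9.0000], [-3.0000, 4.5000]] (det J = 58.5000).
Solving J·Δ = −F gives Δ = (-0.8846, 2.4103).
Then the next iterate is (a, b)₁ = (-1.3846, -0.5897).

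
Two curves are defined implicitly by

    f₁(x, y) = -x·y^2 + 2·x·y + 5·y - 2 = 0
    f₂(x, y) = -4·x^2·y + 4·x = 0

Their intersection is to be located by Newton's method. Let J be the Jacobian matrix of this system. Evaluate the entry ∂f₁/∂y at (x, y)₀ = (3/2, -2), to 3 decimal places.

14.000

∂f₁/∂y = -2·x·y + 2·x + 5.
At (3/2, -2) this is 14.000.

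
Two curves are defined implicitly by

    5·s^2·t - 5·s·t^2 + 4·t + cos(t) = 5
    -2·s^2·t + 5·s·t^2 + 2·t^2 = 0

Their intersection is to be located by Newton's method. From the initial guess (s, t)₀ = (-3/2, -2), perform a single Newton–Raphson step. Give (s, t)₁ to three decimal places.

(-0.508, -1.711)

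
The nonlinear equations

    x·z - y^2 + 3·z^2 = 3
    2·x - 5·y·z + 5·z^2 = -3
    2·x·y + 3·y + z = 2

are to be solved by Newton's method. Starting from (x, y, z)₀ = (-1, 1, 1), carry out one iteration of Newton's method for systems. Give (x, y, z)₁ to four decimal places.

At (-1, 1, 1): F = (-2.0000, 1.0000, 0.0000).
Jacobian J = [[z, -2·y, x + 6·z], [2, -5·z, -5·y + 10·z], [2·y, 2·x + 3, 1]].
At the point, J = [[1.0000, -2.0000, 5.0000], [2.0000, -5.0000, 5.0000], [2.0000, 1.0000, 1.0000]] (det J = 34.0000).
Solving J·Δ = −F gives Δ = (-0.7941, 0.7353, 0.8529).
Then the next iterate is (x, y, z)₁ = (-1.7941, 1.7353, 1.8529).

(-1.7941, 1.7353, 1.8529)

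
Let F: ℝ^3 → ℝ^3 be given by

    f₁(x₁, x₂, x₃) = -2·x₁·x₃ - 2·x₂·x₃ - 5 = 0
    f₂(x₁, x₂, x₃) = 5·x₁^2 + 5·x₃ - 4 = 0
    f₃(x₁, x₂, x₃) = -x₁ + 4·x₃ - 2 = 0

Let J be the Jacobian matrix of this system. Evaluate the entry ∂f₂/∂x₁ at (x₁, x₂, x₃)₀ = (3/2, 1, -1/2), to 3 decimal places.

∂f₂/∂x₁ = 10·x₁.
At (3/2, 1, -1/2) this is 15.000.

15.000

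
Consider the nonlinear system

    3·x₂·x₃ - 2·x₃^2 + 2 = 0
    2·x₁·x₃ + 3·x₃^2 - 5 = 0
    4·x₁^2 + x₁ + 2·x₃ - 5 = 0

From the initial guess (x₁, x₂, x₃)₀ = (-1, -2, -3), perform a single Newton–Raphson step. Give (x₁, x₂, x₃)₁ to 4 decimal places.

(-1.6842, -0.7076, -1.3947)

At (-1, -2, -3): F = (2.0000, 28.0000, -8.0000).
Jacobian J = [[0, 3·x₃, 3·x₂ - 4·x₃], [2·x₃, 0, 2·x₁ + 6·x₃], [8·x₁ + 1, 0, 2]].
At the point, J = [[0.0000, -9.0000, 6.0000], [-6.0000, 0.0000, -20.0000], [-7.0000, 0.0000, 2.0000]] (det J = -1368.0000).
Solving J·Δ = −F gives Δ = (-0.6842, 1.2924, 1.6053).
Then the next iterate is (x₁, x₂, x₃)₁ = (-1.6842, -0.7076, -1.3947).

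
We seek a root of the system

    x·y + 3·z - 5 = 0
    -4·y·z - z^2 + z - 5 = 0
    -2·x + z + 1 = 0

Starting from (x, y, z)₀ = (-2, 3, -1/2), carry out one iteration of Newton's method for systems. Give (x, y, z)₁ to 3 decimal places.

(-0.250, -2.125, -1.500)

At (-2, 3, -1/2): F = (-12.500, 0.250, 4.500).
Jacobian J = [[y, x, 3], [0, -4·z, -4·y - 2·z + 1], [-2, 0, 1]].
At the point, J = [[3.000, -2.000, 3.000], [0.000, 2.000, -10.000], [-2.000, 0.000, 1.000]] (det J = -22.000).
Solving J·Δ = −F gives Δ = (1.750, -5.125, -1.000).
Then the next iterate is (x, y, z)₁ = (-0.250, -2.125, -1.500).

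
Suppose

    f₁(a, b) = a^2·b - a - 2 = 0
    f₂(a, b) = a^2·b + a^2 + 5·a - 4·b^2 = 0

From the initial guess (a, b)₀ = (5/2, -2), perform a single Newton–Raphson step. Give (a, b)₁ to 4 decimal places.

At (5/2, -2): F = (-17.0000, -9.7500).
Jacobian J = [[2·a·b - 1, a^2], [2·a·b + 2·a + 5, a^2 - 8·b]].
At the point, J = [[-11.0000, 6.2500], [0.0000, 22.2500]] (det J = -244.7500).
Solving J·Δ = −F gives Δ = (-1.2965, 0.4382).
Then the next iterate is (a, b)₁ = (1.2035, -1.5618).

(1.2035, -1.5618)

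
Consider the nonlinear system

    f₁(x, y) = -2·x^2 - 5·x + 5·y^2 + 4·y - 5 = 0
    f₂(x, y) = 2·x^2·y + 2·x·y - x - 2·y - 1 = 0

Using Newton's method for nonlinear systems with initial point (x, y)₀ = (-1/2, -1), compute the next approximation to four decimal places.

(-11.8333, 4.3333)

At (-1/2, -1): F = (-2.0000, 2.0000).
Jacobian J = [[-4·x - 5, 10·y + 4], [4·x·y + 2·y - 1, 2·x^2 + 2·x - 2]].
At the point, J = [[-3.0000, -6.0000], [-1.0000, -2.5000]] (det J = 1.5000).
Solving J·Δ = −F gives Δ = (-11.3333, 5.3333).
Then the next iterate is (x, y)₁ = (-11.8333, 4.3333).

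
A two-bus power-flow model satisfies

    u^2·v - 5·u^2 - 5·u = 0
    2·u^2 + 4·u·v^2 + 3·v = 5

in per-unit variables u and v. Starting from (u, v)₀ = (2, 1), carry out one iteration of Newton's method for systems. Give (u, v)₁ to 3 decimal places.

(0.770, 1.040)

At (2, 1): F = (-26.000, 14.000).
Jacobian J = [[2·u·v - 10·u - 5, u^2], [4·u + 4·v^2, 8·u·v + 3]].
At the point, J = [[-21.000, 4.000], [12.000, 19.000]] (det J = -447.000).
Solving J·Δ = −F gives Δ = (-1.230, 0.040).
Then the next iterate is (u, v)₁ = (0.770, 1.040).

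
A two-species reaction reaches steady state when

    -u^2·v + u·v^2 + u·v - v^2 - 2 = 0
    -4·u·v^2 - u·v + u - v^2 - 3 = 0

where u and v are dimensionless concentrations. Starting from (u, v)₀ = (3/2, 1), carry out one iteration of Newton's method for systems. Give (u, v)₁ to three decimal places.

At (3/2, 1): F = (-2.250, -10.000).
Jacobian J = [[-2·u·v + v^2 + v, -u^2 + 2·u·v + u - 2·v], [-4·v^2 - v + 1, -8·u·v - u - 2·v]].
At the point, J = [[-1.000, 0.250], [-4.000, -15.500]] (det J = 16.500).
Solving J·Δ = −F gives Δ = (-2.265, -0.061).
Then the next iterate is (u, v)₁ = (-0.765, 0.939).

(-0.765, 0.939)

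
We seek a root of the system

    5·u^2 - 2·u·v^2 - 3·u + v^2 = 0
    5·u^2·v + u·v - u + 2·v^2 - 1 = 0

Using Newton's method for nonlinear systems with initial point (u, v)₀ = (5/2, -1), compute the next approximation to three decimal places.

(1.428, -0.788)

At (5/2, -1): F = (19.750, -35.250).
Jacobian J = [[10·u - 2·v^2 - 3, -4·u·v + 2·v], [10·u·v + v - 1, 5·u^2 + u + 4·v]].
At the point, J = [[20.000, 8.000], [-27.000, 29.750]] (det J = 811.000).
Solving J·Δ = −F gives Δ = (-1.072, 0.212).
Then the next iterate is (u, v)₁ = (1.428, -0.788).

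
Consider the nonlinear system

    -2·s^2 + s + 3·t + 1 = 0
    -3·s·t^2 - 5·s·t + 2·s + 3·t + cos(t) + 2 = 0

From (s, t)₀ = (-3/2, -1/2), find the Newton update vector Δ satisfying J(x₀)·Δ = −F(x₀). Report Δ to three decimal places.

(0.861, 0.157)

At (-3/2, -1/2): F = (-6.500, -4.24742).
Jacobian J = [[-4·s + 1, 3], [-3·t^2 - 5·t + 2, -6·s·t - 5·s - sin(t) + 3]].
At the point, J = [[7.000, 3.000], [3.750, 6.47943]] (det J = 34.10598).
Solving J·Δ = −F gives Δ = (0.861, 0.157).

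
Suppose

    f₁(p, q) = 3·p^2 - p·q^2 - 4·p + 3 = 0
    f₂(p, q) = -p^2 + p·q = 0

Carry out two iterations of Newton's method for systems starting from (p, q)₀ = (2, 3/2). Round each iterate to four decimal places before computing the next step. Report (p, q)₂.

(1.6836, 1.6823)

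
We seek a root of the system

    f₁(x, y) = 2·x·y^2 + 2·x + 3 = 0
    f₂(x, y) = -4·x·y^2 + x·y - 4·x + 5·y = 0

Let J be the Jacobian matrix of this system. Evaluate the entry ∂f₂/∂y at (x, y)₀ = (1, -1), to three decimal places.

∂f₂/∂y = -8·x·y + x + 5.
At (1, -1) this is 14.000.

14.000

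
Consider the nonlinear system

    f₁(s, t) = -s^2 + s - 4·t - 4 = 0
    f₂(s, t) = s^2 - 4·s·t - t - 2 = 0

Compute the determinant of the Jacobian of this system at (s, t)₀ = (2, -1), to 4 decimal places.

59.0000

J = [[-2·s + 1, -4], [2·s - 4·t, -4·s - 1]].
At the point, J = [[-3.0000, -4.0000], [8.0000, -9.0000]].
det J = 59.0000.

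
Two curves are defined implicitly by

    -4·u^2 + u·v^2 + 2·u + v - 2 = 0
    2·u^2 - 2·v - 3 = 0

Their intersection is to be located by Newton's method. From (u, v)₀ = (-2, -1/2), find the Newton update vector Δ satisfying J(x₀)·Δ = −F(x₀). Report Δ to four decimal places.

(2.2400, -5.9600)

At (-2, -1/2): F = (-23.0000, 6.0000).
Jacobian J = [[-8·u + v^2 + 2, 2·u·v + 1], [4·u, -2]].
At the point, J = [[18.2500, 3.0000], [-8.0000, -2.0000]] (det J = -12.5000).
Solving J·Δ = −F gives Δ = (2.2400, -5.9600).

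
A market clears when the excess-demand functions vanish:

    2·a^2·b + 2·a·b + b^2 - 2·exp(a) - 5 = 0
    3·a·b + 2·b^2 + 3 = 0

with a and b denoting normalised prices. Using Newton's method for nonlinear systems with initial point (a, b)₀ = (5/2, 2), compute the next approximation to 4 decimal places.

(-0.5422, 1.5002)

At (5/2, 2): F = (9.635012, 26.0000).
Jacobian J = [[4·a·b + 2·b - 2·exp(a), 2·a^2 + 2·a + 2·b], [3·b, 3·a + 4·b]].
At the point, J = [[-0.364988, 21.5000], [6.0000, 15.5000]] (det J = -134.657313).
Solving J·Δ = −F gives Δ = (-3.0422, -0.4998).
Then the next iterate is (a, b)₁ = (-0.5422, 1.5002).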